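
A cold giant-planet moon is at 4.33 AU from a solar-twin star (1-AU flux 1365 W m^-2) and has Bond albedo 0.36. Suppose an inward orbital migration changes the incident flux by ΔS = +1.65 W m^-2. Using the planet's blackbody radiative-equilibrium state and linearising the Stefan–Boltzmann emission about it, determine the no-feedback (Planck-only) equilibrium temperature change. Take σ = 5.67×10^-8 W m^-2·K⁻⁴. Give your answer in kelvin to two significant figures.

By the inverse-square law, S = 1365/4.33² = 72.80 W m^-2.
Reference equilibrium: T_e = [S(1−α)/(4σ)]^(1/4) = 119.7 K.
ΔF = Δ[S(1−α)]/4 = (1−0.36)·+1.65/4 = 0.2640 W m^-2.
Planck response: λ_P = 4σT_e³ = 4·5.67×10⁻⁸·(119.7)³ = 0.3892 W m^-2/K.
So ΔT₀ = 0.2640/0.3892 = 0.678 K.

0.68 K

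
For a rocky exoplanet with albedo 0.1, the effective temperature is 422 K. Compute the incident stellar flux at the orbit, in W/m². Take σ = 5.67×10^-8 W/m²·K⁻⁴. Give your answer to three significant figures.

Invert the energy balance for S: S = 4σT⁴/(1−α).
σT⁴ = 5.67×10⁻⁸·(422)⁴ = 1798 W/m².
S = 4·1798/0.9 = 7992 W/m².

7990 W/m²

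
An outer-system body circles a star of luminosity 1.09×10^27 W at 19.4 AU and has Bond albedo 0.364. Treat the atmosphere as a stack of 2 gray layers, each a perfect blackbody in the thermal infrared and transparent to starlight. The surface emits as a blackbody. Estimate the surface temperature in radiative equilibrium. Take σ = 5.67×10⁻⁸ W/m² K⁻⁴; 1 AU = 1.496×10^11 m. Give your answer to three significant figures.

d = 19.4 × 1.496×10^11 m = 2.902×10^12 m.
Flux at the orbit: S = L/(4πd²) = 1.09×10^27/(4π·(2.90×10^12)²) = 10.30 W/m².
OLR = S(1−α)/4 = 1.637 W/m²; the top layer radiates at T_e = 73.31 K.
Layer-by-layer balance gives σT_s⁴ = (N+1)σT_e⁴, so T_s = 3^¼·73.31 = 96.48 K.

96.5 K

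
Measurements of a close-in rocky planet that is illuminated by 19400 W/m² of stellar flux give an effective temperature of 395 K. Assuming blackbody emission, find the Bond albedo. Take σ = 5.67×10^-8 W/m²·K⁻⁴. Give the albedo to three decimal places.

Rearranging the radiative balance, α = 1 − 4σT⁴/S.
4σT⁴ = 4·5.67×10⁻⁸·(395)⁴ = 5521 W/m².
1−α = 5521/19400 = 0.2846, so α = 0.7154.

0.715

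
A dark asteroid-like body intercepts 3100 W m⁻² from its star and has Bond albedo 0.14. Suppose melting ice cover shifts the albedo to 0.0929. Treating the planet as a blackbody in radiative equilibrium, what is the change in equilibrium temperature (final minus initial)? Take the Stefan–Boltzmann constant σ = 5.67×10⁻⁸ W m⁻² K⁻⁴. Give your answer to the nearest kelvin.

4 K

Initial: T₁ = [S(1−0.14)/(4σ)]^(1/4) = 329.3 K.
With α = 0.0929, T₂ = 333.7 K.
ΔT = T₂ − T₁ = 4.419 K.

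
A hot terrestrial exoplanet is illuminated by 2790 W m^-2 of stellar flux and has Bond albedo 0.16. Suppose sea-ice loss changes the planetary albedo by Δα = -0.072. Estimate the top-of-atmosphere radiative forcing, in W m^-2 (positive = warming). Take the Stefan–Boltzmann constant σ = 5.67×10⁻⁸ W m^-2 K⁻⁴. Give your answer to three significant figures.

50.2 W m^-2

TOA radiative forcing: ΔF = −S·Δα/4 = −2790·(-0.072)/4 = 50.22 W m^-2.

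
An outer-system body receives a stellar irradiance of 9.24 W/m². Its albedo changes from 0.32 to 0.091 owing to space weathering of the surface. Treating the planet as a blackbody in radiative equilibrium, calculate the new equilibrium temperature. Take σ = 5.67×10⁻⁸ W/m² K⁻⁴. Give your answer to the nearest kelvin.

T₂ = [S(1−α₂)/(4σ)]^(1/4) = [9.240·0.909/(4σ)]^(1/4) = 78.01 K.

78 K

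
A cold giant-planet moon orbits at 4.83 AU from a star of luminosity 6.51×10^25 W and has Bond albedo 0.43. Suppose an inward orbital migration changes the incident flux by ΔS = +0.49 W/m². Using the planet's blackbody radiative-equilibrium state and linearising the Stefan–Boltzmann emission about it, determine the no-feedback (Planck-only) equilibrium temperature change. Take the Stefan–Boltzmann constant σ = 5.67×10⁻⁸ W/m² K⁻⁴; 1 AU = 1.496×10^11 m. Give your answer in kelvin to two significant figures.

0.87 K

d = 4.83 × 1.496×10^11 m = 7.226×10^11 m.
Flux at the orbit: S = L/(4πd²) = 6.51×10^25/(4π·(7.23×10^11)²) = 9.922 W/m².
Unperturbed T_e = [9.922·(1−0.43)/(4σ)]^¼ = 70.67 K.
TOA radiative forcing: ΔF = (1−α)ΔS/4 = 0.57·(+0.49)/4 = 0.06983 W/m².
Linearising σT⁴ gives d(σT⁴)/dT = 4σT_e³ = 0.08003 W/m² per K.
Hence the no-feedback warming is ΔF/(4σT_e³) = 0.872 K.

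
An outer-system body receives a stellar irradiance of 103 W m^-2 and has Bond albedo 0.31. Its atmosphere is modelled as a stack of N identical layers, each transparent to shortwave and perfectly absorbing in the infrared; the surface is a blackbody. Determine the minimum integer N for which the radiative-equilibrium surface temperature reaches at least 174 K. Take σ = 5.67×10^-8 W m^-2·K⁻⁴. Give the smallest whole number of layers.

2

Top-of-atmosphere balance: σT_e⁴ = S(1−α)/4 = 17.77 W m^-2 → T_e = 133.0 K.
Since T_s⁴ = (N+1)T_e⁴, we need N ≥ (T_s/T_e)⁴ − 1 = 1.925.
So N ≥ 1.925; the smallest integer is N = 2.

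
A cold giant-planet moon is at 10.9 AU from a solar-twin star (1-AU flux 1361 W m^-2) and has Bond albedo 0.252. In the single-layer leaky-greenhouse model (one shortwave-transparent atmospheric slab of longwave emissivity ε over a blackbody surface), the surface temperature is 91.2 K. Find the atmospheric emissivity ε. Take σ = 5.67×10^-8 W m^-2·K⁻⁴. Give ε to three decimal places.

0.908

Flux at the orbit: S = 1361/(10.9)² = 11.46 W m^-2.
Effective temperature: T_e = [S(1−α)/(4σ)]^(1/4) = 78.40 K.
Since (2−ε)/2 = (T_e/T_s)⁴ = 0.5461, ε = 0.9078.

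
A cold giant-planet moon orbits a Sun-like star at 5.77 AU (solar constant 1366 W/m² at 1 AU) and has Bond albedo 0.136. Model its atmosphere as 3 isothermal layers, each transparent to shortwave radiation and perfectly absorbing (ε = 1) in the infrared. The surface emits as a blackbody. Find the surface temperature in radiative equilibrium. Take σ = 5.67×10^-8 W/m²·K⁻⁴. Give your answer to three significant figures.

158 K

By the inverse-square law, S = 1366/5.77² = 41.03 W/m².
OLR = S(1−α)/4 = 8.862 W/m²; the top layer radiates at T_e = 111.8 K.
For an N-layer opaque stack, T_s⁴ = (N+1)T_e⁴, hence T_s = (4)^(1/4)×111.8 K = 158.1 K.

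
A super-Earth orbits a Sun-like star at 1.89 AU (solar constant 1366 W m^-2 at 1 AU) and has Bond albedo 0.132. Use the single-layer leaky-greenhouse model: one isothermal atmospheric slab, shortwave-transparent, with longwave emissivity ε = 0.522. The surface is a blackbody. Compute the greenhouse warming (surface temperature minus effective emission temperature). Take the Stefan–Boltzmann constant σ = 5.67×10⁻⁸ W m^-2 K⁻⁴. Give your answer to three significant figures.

By the inverse-square law, S = 1366/1.89² = 382.4 W m^-2.
Effective emission temperature (TOA balance): σT_e⁴ = S(1−α)/4 = 82.98 W m^-2 → T_e = 195.6 K.
For a single slab of emissivity ε, T_s⁴ = 2T_e⁴/(2−ε); thus T_s = 195.6·(1.353)^(1/4) = 211.0 K.
T_s − T_e = 211.0 − 195.6 = 15.36 K.

15.4 K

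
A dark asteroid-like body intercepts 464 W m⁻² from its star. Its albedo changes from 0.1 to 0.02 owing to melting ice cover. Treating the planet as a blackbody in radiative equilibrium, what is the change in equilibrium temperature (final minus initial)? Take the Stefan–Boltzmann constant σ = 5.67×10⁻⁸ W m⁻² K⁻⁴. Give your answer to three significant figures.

With α = 0.1, T₁ = 207.1 K.
After:  T₂ = [464.0·0.98/(4σ)]^(1/4) = 211.6 K.
Change: 211.6 − 207.1 = 4.457 K.

4.46 kelvin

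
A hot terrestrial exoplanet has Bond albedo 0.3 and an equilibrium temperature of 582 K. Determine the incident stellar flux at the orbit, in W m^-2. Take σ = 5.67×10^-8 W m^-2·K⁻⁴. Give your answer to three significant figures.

37200 W m^-2

Invert the energy balance for S: S = 4σT⁴/(1−α).
The emitted flux is σT⁴ = 6505 W m^-2.
So S = 4×6505/(1−0.3) = 37170 W m^-2.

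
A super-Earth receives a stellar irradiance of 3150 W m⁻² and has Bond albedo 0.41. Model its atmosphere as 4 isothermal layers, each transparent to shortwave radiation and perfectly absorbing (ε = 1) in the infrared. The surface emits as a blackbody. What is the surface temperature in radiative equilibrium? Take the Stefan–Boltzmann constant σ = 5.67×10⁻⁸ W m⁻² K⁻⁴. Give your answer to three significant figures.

OLR = S(1−α)/4 = 464.6 W m⁻²; the top layer radiates at T_e = 300.9 K.
For an N-layer opaque stack, T_s⁴ = (N+1)T_e⁴, hence T_s = (5)^(1/4)×300.9 K = 449.9 K.

450 K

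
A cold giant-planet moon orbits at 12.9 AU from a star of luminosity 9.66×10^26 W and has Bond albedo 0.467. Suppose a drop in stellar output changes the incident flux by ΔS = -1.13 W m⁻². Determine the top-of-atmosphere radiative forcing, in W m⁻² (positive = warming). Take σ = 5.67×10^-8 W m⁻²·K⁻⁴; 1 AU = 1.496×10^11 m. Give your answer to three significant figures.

d = 12.9 × 1.496×10^11 m = 1.930×10^12 m.
Flux at the orbit: S = L/(4πd²) = 9.66×10^26/(4π·(1.93×10^12)²) = 20.64 W m⁻².
ΔF = Δ[S(1−α)]/4 = (1−0.467)·-1.13/4 = -0.1506 W m⁻².

-0.151 W m⁻²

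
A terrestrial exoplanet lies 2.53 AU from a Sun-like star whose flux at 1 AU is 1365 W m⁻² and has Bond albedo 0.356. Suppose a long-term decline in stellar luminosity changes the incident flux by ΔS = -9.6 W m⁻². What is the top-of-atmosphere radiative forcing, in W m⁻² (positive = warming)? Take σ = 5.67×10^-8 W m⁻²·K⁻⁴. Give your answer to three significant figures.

Flux at the orbit: S = 1365/(2.53)² = 213.3 W m⁻².
Only a fraction (1−α) is absorbed and it's spread over 4πR², so ΔF = (1−α)ΔS/4 = -1.546 W m⁻².

-1.55 W m⁻²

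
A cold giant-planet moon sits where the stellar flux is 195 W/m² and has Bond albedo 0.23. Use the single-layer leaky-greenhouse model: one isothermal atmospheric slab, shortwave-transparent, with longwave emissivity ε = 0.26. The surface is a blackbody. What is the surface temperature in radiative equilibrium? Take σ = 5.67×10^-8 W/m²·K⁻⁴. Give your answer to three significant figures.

166 kelvin

The planet radiates to space at T_e = [S(1−α)/(4σ)]^(1/4) = 160.4 K.
The surface balance (absorbed SW + ε·downward IR = σT_s⁴) with T_a⁴ = T_s⁴/2 reduces to T_s = T_e·[2/(2−ε)]^¼ = 166.1 K.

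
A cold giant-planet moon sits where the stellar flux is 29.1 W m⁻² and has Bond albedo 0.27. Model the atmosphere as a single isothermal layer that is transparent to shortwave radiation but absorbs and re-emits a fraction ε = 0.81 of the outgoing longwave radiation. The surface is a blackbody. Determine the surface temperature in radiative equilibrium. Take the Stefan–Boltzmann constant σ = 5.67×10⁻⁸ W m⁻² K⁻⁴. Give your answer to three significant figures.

112 kelvin

The planet radiates to space at T_e = [S(1−α)/(4σ)]^(1/4) = 98.38 K.
The surface balance (absorbed SW + ε·downward IR = σT_s⁴) with T_a⁴ = T_s⁴/2 reduces to T_s = T_e·[2/(2−ε)]^¼ = 112.0 K.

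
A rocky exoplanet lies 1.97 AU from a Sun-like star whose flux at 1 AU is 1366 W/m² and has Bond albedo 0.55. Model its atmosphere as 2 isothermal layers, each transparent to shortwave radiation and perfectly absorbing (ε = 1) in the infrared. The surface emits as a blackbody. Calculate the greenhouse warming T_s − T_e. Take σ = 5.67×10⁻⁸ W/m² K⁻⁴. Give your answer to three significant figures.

51.4 kelvin

Irradiance scales as 1/d², so S = 1366 W/m² × (1/1.97)² = 352.0 W/m².
OLR = S(1−α)/4 = 39.60 W/m²; the top layer radiates at T_e = 162.6 K.
Surface: T_s = (3)^¼·T_e = 213.9 K.
Warming: T_s − T_e = 51.38 K.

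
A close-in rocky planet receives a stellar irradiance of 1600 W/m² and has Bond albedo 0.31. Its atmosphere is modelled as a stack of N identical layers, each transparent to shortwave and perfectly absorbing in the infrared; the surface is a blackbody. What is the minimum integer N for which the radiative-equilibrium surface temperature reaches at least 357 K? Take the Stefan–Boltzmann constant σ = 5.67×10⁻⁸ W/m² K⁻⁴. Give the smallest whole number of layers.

3

OLR = S(1−α)/4 = 276.0 W/m²; the top layer radiates at T_e = 264.1 K.
Since T_s⁴ = (N+1)T_e⁴, we need N ≥ (T_s/T_e)⁴ − 1 = 2.337.
The minimum whole number is N = 3.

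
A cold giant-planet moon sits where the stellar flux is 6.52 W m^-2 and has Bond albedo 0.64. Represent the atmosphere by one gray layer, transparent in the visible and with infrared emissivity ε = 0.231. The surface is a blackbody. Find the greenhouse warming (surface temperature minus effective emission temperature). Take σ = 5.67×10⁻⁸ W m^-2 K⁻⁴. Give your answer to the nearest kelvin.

2 kelvin

At the top of the atmosphere, σT_e⁴ = S(1−α)/4 = 0.5868 W m^-2, giving T_e = 56.72 K.
The surface balance (absorbed SW + ε·downward IR = σT_s⁴) with T_a⁴ = T_s⁴/2 reduces to T_s = T_e·[2/(2−ε)]^¼ = 58.49 K.
Greenhouse warming: T_s − T_e = 1.767 K.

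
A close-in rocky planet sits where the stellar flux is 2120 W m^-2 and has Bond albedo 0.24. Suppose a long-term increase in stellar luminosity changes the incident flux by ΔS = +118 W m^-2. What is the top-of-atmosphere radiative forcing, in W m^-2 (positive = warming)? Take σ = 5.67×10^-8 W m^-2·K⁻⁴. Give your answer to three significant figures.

22.4 W m^-2

Only a fraction (1−α) is absorbed and it's spread over 4πR², so ΔF = (1−α)ΔS/4 = 22.42 W m^-2.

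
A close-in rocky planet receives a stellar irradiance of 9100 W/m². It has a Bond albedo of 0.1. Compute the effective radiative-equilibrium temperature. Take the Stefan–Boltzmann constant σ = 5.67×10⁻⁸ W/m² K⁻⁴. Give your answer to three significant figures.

The planet absorbs (1−α)S over its disc πR² and re-emits over 4πR², so the mean absorbed flux is (1−0.1)·9100/4 = 2048 W/m².
Balancing against σT⁴: T = (2048/5.67×10⁻⁸)^(1/4) = 435.9 K.

436 kelvin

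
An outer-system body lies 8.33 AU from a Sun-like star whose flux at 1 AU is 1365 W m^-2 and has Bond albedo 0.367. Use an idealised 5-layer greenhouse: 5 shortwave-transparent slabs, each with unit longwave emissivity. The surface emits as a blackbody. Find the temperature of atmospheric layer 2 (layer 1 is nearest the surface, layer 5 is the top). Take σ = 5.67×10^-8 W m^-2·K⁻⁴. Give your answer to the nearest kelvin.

122 K

Flux at the orbit: S = 1365/(8.33)² = 19.67 W m^-2.
OLR = S(1−α)/4 = 3.113 W m^-2; the top layer radiates at T_e = 86.08 K.
Each opaque layer satisfies 2T_j⁴ = T_{j−1}⁴ + T_{j+1}⁴, giving T_k⁴ = (N+1−k)T_e⁴.
T_2 = (4)^(1/4)·86.08 = 121.7 K.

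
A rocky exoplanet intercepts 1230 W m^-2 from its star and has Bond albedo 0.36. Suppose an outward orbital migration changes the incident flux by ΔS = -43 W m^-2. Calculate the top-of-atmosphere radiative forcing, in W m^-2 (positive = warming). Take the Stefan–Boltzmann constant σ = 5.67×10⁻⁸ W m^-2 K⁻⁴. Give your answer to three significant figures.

-6.88 W m^-2

ΔF = Δ[S(1−α)]/4 = (1−0.36)·-43/4 = -6.880 W m^-2.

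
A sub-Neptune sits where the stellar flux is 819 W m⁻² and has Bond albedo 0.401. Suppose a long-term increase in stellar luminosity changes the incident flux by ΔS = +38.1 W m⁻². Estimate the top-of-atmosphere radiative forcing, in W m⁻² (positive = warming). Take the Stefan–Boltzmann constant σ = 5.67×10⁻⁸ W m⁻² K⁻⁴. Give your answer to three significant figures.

5.71 W m⁻²

ΔF = Δ[S(1−α)]/4 = (1−0.401)·+38.1/4 = 5.705 W m⁻².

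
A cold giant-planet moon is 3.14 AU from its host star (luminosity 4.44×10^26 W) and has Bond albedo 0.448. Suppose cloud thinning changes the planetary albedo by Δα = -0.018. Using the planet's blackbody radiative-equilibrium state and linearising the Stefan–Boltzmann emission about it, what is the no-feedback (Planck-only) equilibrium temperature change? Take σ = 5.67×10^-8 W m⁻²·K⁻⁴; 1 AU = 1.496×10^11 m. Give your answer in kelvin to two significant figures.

1.1 K

d = 3.14 × 1.496×10^11 m = 4.697×10^11 m.
Spreading L over a sphere of radius d: S = 4.44×10^26/(4π·4.70×10^11²) = 160.1 W m⁻².
The baseline emission temperature is T_e = 140.5 K.
TOA radiative forcing: ΔF = −S·Δα/4 = −160.1·(-0.018)/4 = 0.7205 W m⁻².
Linearising σT⁴ gives d(σT⁴)/dT = 4σT_e³ = 0.6291 W m⁻² per K.
So ΔT₀ = 0.7205/0.6291 = 1.15 K.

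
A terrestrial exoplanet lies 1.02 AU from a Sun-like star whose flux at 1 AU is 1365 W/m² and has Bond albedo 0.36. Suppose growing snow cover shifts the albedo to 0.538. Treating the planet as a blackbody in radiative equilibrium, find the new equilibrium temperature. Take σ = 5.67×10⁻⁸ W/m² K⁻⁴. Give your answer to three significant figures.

227 kelvin

Irradiance scales as 1/d², so S = 1365 W/m² × (1/1.02)² = 1312 W/m².
New equilibrium: T₂ = [(1−0.538)·1312/(4σ)]^(1/4) = 227.4 K.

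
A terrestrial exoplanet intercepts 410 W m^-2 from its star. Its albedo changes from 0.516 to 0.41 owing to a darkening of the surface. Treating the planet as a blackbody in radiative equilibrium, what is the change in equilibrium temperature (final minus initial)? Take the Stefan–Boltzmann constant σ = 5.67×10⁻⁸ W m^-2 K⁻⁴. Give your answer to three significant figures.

8.73 K

With α = 0.516, T₁ = 172.0 K.
Final:   T₂ = [S(1−0.41)/(4σ)]^(1/4) = 180.7 K.
ΔT = T₂ − T₁ = 8.729 K.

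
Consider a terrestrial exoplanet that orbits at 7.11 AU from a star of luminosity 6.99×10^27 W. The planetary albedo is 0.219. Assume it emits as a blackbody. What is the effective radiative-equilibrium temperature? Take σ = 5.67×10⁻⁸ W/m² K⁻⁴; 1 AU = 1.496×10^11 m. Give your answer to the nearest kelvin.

203 K

d = 7.11 × 1.496×10^11 m = 1.064×10^12 m.
S = L/(4πd²) = 491.7 W/m².
Averaging over the sphere, the absorbed flux is S(1−α)/4 = 96.00 W/m².
Balancing against σT⁴: T = (96.00/5.67×10⁻⁸)^(1/4) = 202.8 K.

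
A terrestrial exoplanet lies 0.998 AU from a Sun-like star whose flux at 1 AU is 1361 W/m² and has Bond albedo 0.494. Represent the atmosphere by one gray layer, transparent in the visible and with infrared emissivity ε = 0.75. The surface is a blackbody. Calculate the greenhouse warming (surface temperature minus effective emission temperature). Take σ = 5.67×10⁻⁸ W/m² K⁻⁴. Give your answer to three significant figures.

29.3 K

By the inverse-square law, S = 1361/0.998² = 1366 W/m².
Effective emission temperature (TOA balance): σT_e⁴ = S(1−α)/4 = 172.9 W/m² → T_e = 235.0 K.
The surface balance (absorbed SW + ε·downward IR = σT_s⁴) with T_a⁴ = T_s⁴/2 reduces to T_s = T_e·[2/(2−ε)]^¼ = 264.3 K.
T_s − T_e = 264.3 − 235.0 = 29.30 K.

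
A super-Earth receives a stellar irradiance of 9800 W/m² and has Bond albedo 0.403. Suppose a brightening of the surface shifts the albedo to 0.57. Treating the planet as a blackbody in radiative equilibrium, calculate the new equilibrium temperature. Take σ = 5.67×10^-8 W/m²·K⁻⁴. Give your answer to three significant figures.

T₂ = [S(1−α₂)/(4σ)]^(1/4) = [9800·0.43/(4σ)]^(1/4) = 369.2 K.

369 kelvin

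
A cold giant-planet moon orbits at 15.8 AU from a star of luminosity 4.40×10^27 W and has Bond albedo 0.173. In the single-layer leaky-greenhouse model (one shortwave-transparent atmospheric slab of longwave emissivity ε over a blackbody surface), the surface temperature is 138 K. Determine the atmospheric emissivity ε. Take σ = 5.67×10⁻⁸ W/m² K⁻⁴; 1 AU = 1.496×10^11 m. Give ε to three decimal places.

d = 15.8 × 1.496×10^11 m = 2.364×10^12 m.
Spreading L over a sphere of radius d: S = 4.40×10^27/(4π·2.36×10^12²) = 62.67 W/m².
Effective temperature: T_e = [S(1−α)/(4σ)]^(1/4) = 123.0 K.
T_s⁴ = T_e⁴·2/(2−ε) → ε = 2 − 2(T_e/T_s)⁴ = 2 − 2·(123.0/138)⁴ = 0.7398.

0.740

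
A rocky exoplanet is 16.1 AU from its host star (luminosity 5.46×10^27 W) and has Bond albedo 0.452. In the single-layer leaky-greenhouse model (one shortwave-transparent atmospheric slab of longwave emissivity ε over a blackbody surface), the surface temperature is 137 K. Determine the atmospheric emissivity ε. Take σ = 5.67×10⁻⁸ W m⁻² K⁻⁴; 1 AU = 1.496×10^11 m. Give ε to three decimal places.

d = 16.1 × 1.496×10^11 m = 2.409×10^12 m.
Flux at the orbit: S = L/(4πd²) = 5.46×10^27/(4π·(2.41×10^12)²) = 74.90 W m⁻².
First, T_e = [74.90·(1−0.452)/(4σ)]^(1/4) = 116.0 K.
Since (2−ε)/2 = (T_e/T_s)⁴ = 0.5137, ε = 0.9726.

0.973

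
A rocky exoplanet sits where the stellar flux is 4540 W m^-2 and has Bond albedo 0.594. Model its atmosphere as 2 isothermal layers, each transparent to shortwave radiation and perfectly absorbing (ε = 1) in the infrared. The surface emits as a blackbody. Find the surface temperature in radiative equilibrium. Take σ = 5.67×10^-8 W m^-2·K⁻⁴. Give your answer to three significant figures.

Top-of-atmosphere balance: σT_e⁴ = S(1−α)/4 = 460.8 W m^-2 → T_e = 300.3 K.
With N = 2 opaque layers, T_s = (N+1)^(1/4)·T_e = 3^(1/4)·300.3 = 395.2 K.

395 kelvin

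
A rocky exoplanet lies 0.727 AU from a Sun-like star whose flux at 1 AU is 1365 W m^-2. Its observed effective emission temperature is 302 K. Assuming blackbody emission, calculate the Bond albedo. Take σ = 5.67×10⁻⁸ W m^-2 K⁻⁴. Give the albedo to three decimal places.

0.270

Irradiance scales as 1/d², so S = 1365 W m^-2 × (1/0.727)² = 2583 W m^-2.
From σT⁴ = S(1−α)/4 we invert for α: 1−α = 4σT⁴/S.
σT⁴ = 471.6 W m^-2, so 4σT⁴ = 1887 W m^-2.
Hence α = 1 − 1887/2583 = 0.2695.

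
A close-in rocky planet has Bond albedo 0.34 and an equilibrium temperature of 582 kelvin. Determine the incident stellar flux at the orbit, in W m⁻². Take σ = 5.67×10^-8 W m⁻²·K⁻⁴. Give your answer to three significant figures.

From S(1−α)/4 = σT⁴: S = 4σT⁴/(1−α).
The emitted flux is σT⁴ = 6505 W m⁻².
So S = 4×6505/(1−0.34) = 39430 W m⁻².

39400 W m⁻²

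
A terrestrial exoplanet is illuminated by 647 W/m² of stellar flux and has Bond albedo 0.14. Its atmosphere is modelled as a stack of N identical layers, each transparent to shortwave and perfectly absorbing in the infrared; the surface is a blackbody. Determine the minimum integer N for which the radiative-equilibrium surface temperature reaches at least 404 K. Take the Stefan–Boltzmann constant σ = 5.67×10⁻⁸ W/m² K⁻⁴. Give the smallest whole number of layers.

10

Top-of-atmosphere balance: σT_e⁴ = S(1−α)/4 = 139.1 W/m² → T_e = 222.6 K.
Since T_s⁴ = (N+1)T_e⁴, we need N ≥ (T_s/T_e)⁴ − 1 = 9.858.
So N ≥ 9.858; the smallest integer is N = 10.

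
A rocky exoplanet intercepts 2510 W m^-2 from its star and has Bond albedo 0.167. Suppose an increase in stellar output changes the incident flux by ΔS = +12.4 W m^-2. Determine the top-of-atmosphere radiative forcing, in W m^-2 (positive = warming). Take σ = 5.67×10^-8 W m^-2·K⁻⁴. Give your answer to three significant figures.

2.58 W m^-2

Only a fraction (1−α) is absorbed and it's spread over 4πR², so ΔF = (1−α)ΔS/4 = 2.582 W m^-2.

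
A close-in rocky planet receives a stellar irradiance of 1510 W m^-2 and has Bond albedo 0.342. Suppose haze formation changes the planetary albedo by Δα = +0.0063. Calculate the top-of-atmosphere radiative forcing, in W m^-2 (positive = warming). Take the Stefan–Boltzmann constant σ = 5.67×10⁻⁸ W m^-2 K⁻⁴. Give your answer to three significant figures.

-2.38 W m^-2

ΔF = −(S/4)Δα = −(1510/4)×(+0.0063) = -2.378 W m^-2.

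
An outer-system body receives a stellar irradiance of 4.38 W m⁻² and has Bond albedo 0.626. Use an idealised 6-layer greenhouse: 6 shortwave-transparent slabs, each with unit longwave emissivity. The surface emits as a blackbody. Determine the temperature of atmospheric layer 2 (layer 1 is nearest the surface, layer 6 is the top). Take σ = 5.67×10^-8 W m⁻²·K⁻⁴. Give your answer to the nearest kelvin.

Top-of-atmosphere balance: σT_e⁴ = S(1−α)/4 = 0.4095 W m⁻² → T_e = 51.84 K.
Each opaque layer satisfies 2T_j⁴ = T_{j−1}⁴ + T_{j+1}⁴, giving T_k⁴ = (N+1−k)T_e⁴.
With k = 2: T_2 = (6+1−2)^¼·51.84 K = 77.52 K.

78 kelvin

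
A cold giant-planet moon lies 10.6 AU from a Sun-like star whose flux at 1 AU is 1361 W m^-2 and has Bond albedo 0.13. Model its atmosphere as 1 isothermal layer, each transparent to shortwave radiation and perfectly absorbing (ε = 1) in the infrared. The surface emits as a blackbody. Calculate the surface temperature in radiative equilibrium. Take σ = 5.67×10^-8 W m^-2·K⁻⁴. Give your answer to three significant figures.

Flux at the orbit: S = 1361/(10.6)² = 12.11 W m^-2.
OLR = S(1−α)/4 = 2.635 W m^-2; the top layer radiates at T_e = 82.56 K.
Layer-by-layer balance gives σT_s⁴ = (N+1)σT_e⁴, so T_s = 2^¼·82.56 = 98.18 K.

98.2 kelvin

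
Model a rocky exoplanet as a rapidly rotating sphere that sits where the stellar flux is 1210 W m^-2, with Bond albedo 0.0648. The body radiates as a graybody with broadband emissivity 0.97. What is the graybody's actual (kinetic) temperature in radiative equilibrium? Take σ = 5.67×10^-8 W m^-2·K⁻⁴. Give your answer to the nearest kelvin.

268 K

Averaging over the sphere, the absorbed flux is S(1−α)/4 = 282.9 W m^-2.
Equating to εσT⁴ with ε = 0.97: T = (282.9/0.97σ)^(1/4) = 267.8 K.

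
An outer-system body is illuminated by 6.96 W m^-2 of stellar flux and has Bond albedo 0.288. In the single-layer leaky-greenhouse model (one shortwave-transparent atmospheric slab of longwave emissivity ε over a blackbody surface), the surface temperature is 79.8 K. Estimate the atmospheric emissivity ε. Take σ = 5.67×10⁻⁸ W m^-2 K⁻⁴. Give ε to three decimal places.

Effective temperature: T_e = [S(1−α)/(4σ)]^(1/4) = 68.37 K.
Inverting T_s⁴ = 2T_e⁴/(2−ε): (T_e/T_s)⁴ = 0.5388, so ε = 2(1 − 0.5388) = 0.9224.

0.922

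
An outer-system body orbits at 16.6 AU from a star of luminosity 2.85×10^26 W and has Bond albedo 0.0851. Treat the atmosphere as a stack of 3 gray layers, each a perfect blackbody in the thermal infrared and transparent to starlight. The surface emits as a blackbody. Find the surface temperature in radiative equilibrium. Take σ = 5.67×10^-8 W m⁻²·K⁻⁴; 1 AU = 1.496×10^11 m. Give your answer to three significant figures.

87.8 kelvin

Orbital distance: d = 16.6 AU = 2.483×10^12 m.
S = L/(4πd²) = 3.678 W m⁻².
Top-of-atmosphere balance: σT_e⁴ = S(1−α)/4 = 0.8411 W m⁻² → T_e = 62.06 K.
Layer-by-layer balance gives σT_s⁴ = (N+1)σT_e⁴, so T_s = 4^¼·62.06 = 87.77 K.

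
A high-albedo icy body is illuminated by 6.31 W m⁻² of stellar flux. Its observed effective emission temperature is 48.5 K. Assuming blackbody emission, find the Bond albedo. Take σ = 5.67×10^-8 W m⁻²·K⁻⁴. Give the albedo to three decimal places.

0.801

Energy balance: S(1−α)/4 = σT⁴, so 1−α = 4σT⁴/S.
4σT⁴ = 4·5.67×10⁻⁸·(48.5)⁴ = 1.255 W m⁻².
1−α = 1.255/6.310 = 0.1989, so α = 0.8011.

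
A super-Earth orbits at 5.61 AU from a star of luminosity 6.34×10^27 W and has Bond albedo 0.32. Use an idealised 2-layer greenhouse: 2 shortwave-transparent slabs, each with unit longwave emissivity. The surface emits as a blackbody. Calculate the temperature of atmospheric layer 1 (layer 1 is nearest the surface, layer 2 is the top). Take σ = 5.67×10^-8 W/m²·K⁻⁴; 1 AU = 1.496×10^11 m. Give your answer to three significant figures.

256 K

d = 5.61 × 1.496×10^11 m = 8.393×10^11 m.
Spreading L over a sphere of radius d: S = 6.34×10^27/(4π·8.39×10^11²) = 716.3 W/m².
OLR = S(1−α)/4 = 121.8 W/m²; the top layer radiates at T_e = 215.3 K.
In the N-layer model, layer k (counted from the surface) has T_k = (N+1−k)^(1/4)·T_e.
With k = 1: T_1 = (2+1−1)^¼·215.3 K = 256.0 K.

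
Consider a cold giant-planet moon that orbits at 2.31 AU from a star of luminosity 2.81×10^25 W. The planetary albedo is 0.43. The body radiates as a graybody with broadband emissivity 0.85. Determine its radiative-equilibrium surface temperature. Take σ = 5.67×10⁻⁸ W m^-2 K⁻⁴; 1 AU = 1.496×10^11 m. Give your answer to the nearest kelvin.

d = 2.31 × 1.496×10^11 m = 3.456×10^11 m.
Spreading L over a sphere of radius d: S = 2.81×10^25/(4π·3.46×10^11²) = 18.72 W m^-2.
Averaging over the sphere, the absorbed flux is S(1−α)/4 = 2.668 W m^-2.
Radiative balance εσT⁴ = 2.668 gives T = [2.668/(0.85·σ)]^(1/4) = 86.26 K.

86 kelvin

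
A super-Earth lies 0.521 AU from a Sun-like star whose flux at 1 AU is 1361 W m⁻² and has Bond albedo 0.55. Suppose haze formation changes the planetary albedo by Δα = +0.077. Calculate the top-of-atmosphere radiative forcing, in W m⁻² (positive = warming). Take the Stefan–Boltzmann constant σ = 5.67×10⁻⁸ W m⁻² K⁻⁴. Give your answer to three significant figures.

-96.5 W m⁻²

Flux at the orbit: S = 1361/(0.521)² = 5014 W m⁻².
The change in absorbed flux is Δ[S(1−α)/4] = −SΔα/4 = -96.52 W m⁻².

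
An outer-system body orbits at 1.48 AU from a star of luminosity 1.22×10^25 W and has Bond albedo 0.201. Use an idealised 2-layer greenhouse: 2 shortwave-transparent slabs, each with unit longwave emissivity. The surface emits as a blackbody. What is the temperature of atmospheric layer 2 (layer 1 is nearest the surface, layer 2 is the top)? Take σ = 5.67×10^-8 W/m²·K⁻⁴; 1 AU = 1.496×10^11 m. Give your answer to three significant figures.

91.4 K

d = 1.48 × 1.496×10^11 m = 2.214×10^11 m.
Flux at the orbit: S = L/(4πd²) = 1.22×10^25/(4π·(2.21×10^11)²) = 19.80 W/m².
The effective emission temperature is T_e = [S(1−α)/(4σ)]^¼ = 91.39 K.
The net upward flux σT_e⁴ is constant between every pair of levels, so T_k⁴ = (N+1−k)T_e⁴.
T_2 = (1)^(1/4)·91.39 = 91.39 K.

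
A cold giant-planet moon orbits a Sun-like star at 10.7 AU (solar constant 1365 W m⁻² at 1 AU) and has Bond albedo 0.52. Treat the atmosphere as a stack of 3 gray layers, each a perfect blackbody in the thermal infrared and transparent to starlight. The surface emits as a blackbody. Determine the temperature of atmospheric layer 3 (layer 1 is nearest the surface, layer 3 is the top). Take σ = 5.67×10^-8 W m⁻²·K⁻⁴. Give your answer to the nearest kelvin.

Flux at the orbit: S = 1365/(10.7)² = 11.92 W m⁻².
OLR = S(1−α)/4 = 1.431 W m⁻²; the top layer radiates at T_e = 70.87 K.
The net upward flux σT_e⁴ is constant between every pair of levels, so T_k⁴ = (N+1−k)T_e⁴.
With k = 3: T_3 = (3+1−3)^¼·70.87 K = 70.87 K.

71 kelvin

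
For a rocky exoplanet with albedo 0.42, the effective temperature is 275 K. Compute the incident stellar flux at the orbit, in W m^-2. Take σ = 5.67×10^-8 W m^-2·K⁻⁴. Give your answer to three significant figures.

From S(1−α)/4 = σT⁴: S = 4σT⁴/(1−α).
σT⁴ = 5.67×10⁻⁸·(275)⁴ = 324.3 W m^-2.
S = 4·324.3/0.58 = 2236 W m^-2.

2240 W m^-2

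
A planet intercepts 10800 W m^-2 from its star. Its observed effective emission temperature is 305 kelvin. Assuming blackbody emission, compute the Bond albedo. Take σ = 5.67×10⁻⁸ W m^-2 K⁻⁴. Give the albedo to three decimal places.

From σT⁴ = S(1−α)/4 we invert for α: 1−α = 4σT⁴/S.
4σT⁴ = 4·5.67×10⁻⁸·(305)⁴ = 1963 W m^-2.
1−α = 1963/10800 = 0.1817, so α = 0.8183.

0.818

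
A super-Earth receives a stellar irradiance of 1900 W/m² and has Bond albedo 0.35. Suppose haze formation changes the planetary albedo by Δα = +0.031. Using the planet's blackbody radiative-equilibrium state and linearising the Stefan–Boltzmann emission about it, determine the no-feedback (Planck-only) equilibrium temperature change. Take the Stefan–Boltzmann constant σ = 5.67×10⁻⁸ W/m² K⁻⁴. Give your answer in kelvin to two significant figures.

Unperturbed T_e = [1900·(1−0.35)/(4σ)]^¼ = 271.6 K.
ΔF = −(S/4)Δα = −(1900/4)×(+0.031) = -14.72 W/m².
The Planck feedback parameter is 4σT_e³ = 4.546 W/m²/K.
Hence the no-feedback warming is ΔF/(4σT_e³) = -3.24 K.

-3.2 K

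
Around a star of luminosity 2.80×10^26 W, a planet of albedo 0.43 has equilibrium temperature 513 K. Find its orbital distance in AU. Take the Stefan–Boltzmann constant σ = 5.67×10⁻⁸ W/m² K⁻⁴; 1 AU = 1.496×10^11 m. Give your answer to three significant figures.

Required flux: S = 4σT⁴/(1−α) = 27560 W/m².
Then d = [L/(4πS)]^(1/2) = 2.844×10^10 m, i.e. 0.1901 AU.

0.190 AU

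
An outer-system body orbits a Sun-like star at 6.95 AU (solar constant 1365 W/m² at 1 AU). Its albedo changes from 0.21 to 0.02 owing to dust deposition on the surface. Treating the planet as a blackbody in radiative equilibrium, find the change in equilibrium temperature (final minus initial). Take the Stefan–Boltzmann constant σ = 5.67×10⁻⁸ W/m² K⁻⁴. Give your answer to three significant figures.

Flux at the orbit: S = 1365/(6.95)² = 28.26 W/m².
Initial: T₁ = [S(1−0.21)/(4σ)]^(1/4) = 99.61 K.
Final:   T₂ = [S(1−0.02)/(4σ)]^(1/4) = 105.1 K.
ΔT = T₂ − T₁ = 5.514 K.

5.51 K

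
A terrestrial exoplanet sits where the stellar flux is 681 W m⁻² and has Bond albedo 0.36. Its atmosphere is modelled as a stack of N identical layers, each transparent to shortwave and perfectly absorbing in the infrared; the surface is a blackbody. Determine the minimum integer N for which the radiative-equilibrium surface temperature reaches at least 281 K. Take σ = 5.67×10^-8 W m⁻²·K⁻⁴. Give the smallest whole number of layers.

3

OLR = S(1−α)/4 = 109.0 W m⁻²; the top layer radiates at T_e = 209.4 K.
T_s = (N+1)^(1/4)·T_e ≥ 281 K requires N+1 ≥ (T_s/T_e)⁴ = (281/209.4)⁴ = 3.244.
The minimum whole number is N = 3.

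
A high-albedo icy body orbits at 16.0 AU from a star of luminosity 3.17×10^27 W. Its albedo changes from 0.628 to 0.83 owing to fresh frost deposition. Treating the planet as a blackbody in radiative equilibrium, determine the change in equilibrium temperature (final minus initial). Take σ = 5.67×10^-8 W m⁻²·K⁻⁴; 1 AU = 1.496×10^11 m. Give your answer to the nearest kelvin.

d = 16.0 × 1.496×10^11 m = 2.394×10^12 m.
S = L/(4πd²) = 44.03 W m⁻².
Initial: T₁ = [S(1−0.628)/(4σ)]^(1/4) = 92.19 K.
After:  T₂ = [44.03·0.17/(4σ)]^(1/4) = 75.79 K.
ΔT = T₂ − T₁ = -16.39 K.

-16 K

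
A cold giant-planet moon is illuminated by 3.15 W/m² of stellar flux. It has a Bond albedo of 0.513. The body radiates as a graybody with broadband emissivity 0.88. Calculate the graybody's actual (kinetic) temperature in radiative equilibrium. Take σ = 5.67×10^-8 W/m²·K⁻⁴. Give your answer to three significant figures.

52.7 K

Averaging over the sphere, the absorbed flux is S(1−α)/4 = 0.3835 W/m².
Equating to εσT⁴ with ε = 0.88: T = (0.3835/0.88σ)^(1/4) = 52.65 K.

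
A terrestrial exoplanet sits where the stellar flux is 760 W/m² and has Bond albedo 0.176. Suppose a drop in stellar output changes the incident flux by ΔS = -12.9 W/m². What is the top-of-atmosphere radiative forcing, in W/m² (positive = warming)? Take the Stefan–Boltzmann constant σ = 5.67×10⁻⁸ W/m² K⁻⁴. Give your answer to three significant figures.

ΔF = Δ[S(1−α)]/4 = (1−0.176)·-12.9/4 = -2.657 W/m².

-2.66 W/m²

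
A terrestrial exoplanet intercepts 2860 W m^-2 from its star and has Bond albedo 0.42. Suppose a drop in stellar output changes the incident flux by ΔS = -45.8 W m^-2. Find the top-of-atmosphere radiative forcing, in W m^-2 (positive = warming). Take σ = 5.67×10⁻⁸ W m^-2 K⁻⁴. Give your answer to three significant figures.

-6.64 W m^-2

ΔF = Δ[S(1−α)]/4 = (1−0.42)·-45.8/4 = -6.641 W m^-2.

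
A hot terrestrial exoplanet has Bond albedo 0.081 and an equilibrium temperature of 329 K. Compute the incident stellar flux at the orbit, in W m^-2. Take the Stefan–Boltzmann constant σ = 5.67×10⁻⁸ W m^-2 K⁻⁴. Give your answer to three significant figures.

2890 W m^-2

Invert the energy balance for S: S = 4σT⁴/(1−α).
The emitted flux is σT⁴ = 664.3 W m^-2.
S = 4·664.3/0.919 = 2891 W m^-2.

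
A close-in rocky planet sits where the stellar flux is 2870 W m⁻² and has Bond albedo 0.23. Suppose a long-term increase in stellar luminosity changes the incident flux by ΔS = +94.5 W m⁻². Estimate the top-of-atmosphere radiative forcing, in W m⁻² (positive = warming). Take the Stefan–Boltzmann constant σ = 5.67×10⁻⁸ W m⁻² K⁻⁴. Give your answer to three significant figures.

18.2 W m⁻²

Only a fraction (1−α) is absorbed and it's spread over 4πR², so ΔF = (1−α)ΔS/4 = 18.19 W m⁻².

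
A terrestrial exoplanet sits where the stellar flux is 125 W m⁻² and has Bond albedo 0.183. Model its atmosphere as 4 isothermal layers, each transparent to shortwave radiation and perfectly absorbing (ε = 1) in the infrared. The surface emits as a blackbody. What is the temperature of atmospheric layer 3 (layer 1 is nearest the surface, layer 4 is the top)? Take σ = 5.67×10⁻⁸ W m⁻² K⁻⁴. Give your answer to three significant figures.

OLR = S(1−α)/4 = 25.53 W m⁻²; the top layer radiates at T_e = 145.7 K.
Each opaque layer satisfies 2T_j⁴ = T_{j−1}⁴ + T_{j+1}⁴, giving T_k⁴ = (N+1−k)T_e⁴.
T_3 = (2)^(1/4)·145.7 = 173.2 K.

173 kelvin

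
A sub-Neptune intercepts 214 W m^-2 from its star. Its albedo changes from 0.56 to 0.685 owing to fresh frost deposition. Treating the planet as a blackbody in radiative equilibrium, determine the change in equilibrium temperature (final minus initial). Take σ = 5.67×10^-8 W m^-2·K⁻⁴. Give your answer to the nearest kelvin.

With α = 0.56, T₁ = 142.7 K.
After:  T₂ = [214.0·0.315/(4σ)]^(1/4) = 131.3 K.
ΔT = T₂ − T₁ = -11.44 K.

-11 kelvin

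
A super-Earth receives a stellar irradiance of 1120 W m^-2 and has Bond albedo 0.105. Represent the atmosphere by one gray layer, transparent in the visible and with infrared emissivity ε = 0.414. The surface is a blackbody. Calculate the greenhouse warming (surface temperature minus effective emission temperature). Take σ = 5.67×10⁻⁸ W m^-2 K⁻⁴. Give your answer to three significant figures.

15.4 kelvin

Effective emission temperature (TOA balance): σT_e⁴ = S(1−α)/4 = 250.6 W m^-2 → T_e = 257.8 K.
For a single slab of emissivity ε, T_s⁴ = 2T_e⁴/(2−ε); thus T_s = 257.8·(1.261)^(1/4) = 273.2 K.
The atmosphere warms the surface by 15.39 K.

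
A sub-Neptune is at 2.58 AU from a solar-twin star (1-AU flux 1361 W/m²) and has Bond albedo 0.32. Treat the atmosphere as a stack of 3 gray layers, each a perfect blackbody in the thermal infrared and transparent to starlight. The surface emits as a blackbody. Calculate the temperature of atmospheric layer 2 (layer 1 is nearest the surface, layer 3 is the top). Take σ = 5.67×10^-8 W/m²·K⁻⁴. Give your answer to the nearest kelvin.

Irradiance scales as 1/d², so S = 1361 W/m² × (1/2.58)² = 204.5 W/m².
The effective emission temperature is T_e = [S(1−α)/(4σ)]^¼ = 157.4 K.
The net upward flux σT_e⁴ is constant between every pair of levels, so T_k⁴ = (N+1−k)T_e⁴.
With k = 2: T_2 = (3+1−2)^¼·157.4 K = 187.1 K.

187 K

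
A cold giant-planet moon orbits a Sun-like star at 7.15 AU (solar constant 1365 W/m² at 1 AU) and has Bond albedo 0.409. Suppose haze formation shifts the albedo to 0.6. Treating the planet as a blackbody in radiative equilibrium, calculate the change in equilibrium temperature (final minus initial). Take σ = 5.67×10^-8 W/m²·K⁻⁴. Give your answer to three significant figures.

By the inverse-square law, S = 1365/7.15² = 26.70 W/m².
With α = 0.409, T₁ = 91.33 K.
After:  T₂ = [26.70·0.4/(4σ)]^(1/4) = 82.84 K.
Change: 82.84 − 91.33 = -8.492 K.

-8.49 kelvin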